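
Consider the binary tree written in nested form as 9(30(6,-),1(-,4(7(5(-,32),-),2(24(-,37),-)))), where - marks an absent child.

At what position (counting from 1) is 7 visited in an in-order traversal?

7

In-order visits the left subtree, then the node, then the right subtree.
At 9: go left to 30.
  At 30: go left to 6.
    6 is a leaf — visit 6.
  Visit 30.
  At 30: no right child.
Visit 9.
At 9: go right to 1.
  At 1: no left child.
  Visit 1.
  At 1: go right to 4.
    At 4: go left to 7.
      At 7: go left to 5.
        At 5: no left child.
        Visit 5.
        At 5: go right to 32.
          32 is a leaf — visit 32.
      Visit 7.
      At 7: no right child.
    Visit 4.
    At 4: go right to 2.
      At 2: go left to 24.
        At 24: no left child.
        Visit 24.
        At 24: go right to 37.
          37 is a leaf — visit 37.
      Visit 2.
      At 2: no right child.
Full in-order sequence: 6, 30, 9, 1, 5, 32, 7, 4, 24, 37, 2.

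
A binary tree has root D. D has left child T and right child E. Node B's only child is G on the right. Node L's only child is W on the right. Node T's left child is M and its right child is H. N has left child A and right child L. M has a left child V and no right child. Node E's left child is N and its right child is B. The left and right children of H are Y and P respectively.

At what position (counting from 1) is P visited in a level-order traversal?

10

Level-order visits nodes level by level from the root, left to right within each level.
Level 0: D
Level 1: T, E
Level 2: M, H, N, B
Level 3: V, Y, P, A, L, G
Level 4: W
Full level-order sequence: D, T, E, M, H, N, B, V, Y, P, A, L, G, W.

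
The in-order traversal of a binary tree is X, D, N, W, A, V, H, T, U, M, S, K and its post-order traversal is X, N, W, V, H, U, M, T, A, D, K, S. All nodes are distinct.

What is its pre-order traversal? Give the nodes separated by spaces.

S D X A W N T H V M U K

The last element of post-order is the root; it splits in-order into left and right subtrees.
Root S: left subtree has 10 nodes {X, D, N, W, A, V, H, T, U, M}, right has 1 {K}.
  Root D: left subtree has 1 node {X}, right has 8 {N, W, A, V, H, T, U, M}.
    Root A: left subtree has 2 nodes {N, W}, right has 5 {V, H, T, U, M}.
      Root W: left subtree has 1 node {N}, right has 0 { }.
      Root T: left subtree has 2 nodes {V, H}, right has 2 {U, M}.
        Root H: left subtree has 1 node {V}, right has 0 { }.
        Root M: left subtree has 1 node {U}, right has 0 { }.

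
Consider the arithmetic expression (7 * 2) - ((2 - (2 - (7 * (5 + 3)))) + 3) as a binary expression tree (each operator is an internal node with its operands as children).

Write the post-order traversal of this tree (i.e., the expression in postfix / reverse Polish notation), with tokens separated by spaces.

7 2 * 2 2 7 5 3 + * - - 3 + -

Post-order on an expression tree gives postfix notation: for each operator, emit left operand, right operand, then the operator.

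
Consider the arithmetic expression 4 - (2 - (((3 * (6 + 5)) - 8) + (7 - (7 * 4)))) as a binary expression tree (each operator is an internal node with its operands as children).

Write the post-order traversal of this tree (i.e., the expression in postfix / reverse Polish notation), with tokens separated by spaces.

4 2 3 6 5 + * 8 - 7 7 4 * - + - -

Post-order on an expression tree gives postfix notation: for each operator, emit left operand, right operand, then the operator.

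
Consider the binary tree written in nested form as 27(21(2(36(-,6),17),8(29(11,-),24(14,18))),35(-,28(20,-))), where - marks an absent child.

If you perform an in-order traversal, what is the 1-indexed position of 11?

6

In-order visits the left subtree, then the node, then the right subtree.
At 27: go left to 21.
  At 21: go left to 2.
    At 2: go left to 36.
      At 36: no left child.
      Visit 36.
      At 36: go right to 6.
        6 is a leaf — visit 6.
    Visit 2.
    At 2: go right to 17.
      17 is a leaf — visit 17.
  Visit 21.
  At 21: go right to 8.
    At 8: go left to 29.
      At 29: go left to 11.
        11 is a leaf — visit 11.
      Visit 29.
      At 29: no right child.
    Visit 8.
    At 8: go right to 24.
      At 24: go left to 14.
        14 is a leaf — visit 14.
      Visit 24.
      At 24: go right to 18.
        18 is a leaf — visit 18.
Visit 27.
At 27: go right to 35.
  At 35: no left child.
  Visit 35.
  At 35: go right to 28.
    At 28: go left to 20.
      20 is a leaf — visit 20.
    Visit 28.
    At 28: no right child.
Full in-order sequence: 36, 6, 2, 17, 21, 11, 29, 8, 14, 24, 18, 27, 35, 20, 28.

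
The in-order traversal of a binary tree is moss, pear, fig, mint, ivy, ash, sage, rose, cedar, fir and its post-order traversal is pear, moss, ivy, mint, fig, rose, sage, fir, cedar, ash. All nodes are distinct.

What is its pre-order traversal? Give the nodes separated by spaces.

The last element of post-order is the root; it splits in-order into left and right subtrees.
Root ash: left subtree has 5 nodes {moss, pear, fig, mint, ivy}, right has 4 {sage, rose, cedar, fir}.
  Root fig: left subtree has 2 nodes {moss, pear}, right has 2 {mint, ivy}.
    Root moss: left subtree has 0 nodes { }, right has 1 {pear}.
    Root mint: left subtree has 0 nodes { }, right has 1 {ivy}.
  Root cedar: left subtree has 2 nodes {sage, rose}, right has 1 {fir}.
    Root sage: left subtree has 0 nodes { }, right has 1 {rose}.

ash fig moss pear mint ivy cedar sage rose fir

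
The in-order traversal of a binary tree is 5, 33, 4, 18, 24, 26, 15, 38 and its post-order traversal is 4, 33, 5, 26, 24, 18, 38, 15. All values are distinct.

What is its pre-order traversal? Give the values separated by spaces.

The last element of post-order is the root; it splits in-order into left and right subtrees.
Root 15: left subtree has 6 nodes {5, 33, 4, 18, 24, 26}, right has 1 {38}.
  Root 18: left subtree has 3 nodes {5, 33, 4}, right has 2 {24, 26}.
    Root 5: left subtree has 0 nodes { }, right has 2 {33, 4}.
      Root 33: left subtree has 0 nodes { }, right has 1 {4}.
    Root 24: left subtree has 0 nodes { }, right has 1 {26}.

15 18 5 33 4 24 26 38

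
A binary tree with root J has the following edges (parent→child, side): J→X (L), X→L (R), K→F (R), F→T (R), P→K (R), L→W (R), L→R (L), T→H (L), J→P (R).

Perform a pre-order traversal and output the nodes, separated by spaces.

J X L R W P K F T H

Pre-order visits the node, then its left subtree, then its right subtree.
Visit J.
At J: go left to X.
  Visit X.
  At X: no left child.
  At X: go right to L.
    Visit L.
    At L: go left to R.
      R is a leaf — visit R.
    At L: go right to W.
      W is a leaf — visit W.
At J: go right to P.
  Visit P.
  At P: no left child.
  At P: go right to K.
    Visit K.
    At K: no left child.
    At K: go right to F.
      Visit F.
      At F: no left child.
      At F: go right to T.
        Visit T.
        At T: go left to H.
          H is a leaf — visit H.
        At T: no right child.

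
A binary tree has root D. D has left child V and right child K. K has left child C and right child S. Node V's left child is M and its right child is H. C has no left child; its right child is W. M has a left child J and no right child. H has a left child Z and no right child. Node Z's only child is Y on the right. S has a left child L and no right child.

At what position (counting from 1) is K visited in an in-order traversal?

In-order visits the left subtree, then the node, then the right subtree.
At D: go left to V.
  At V: go left to M.
    At M: go left to J.
      J is a leaf — visit J.
    Visit M.
    At M: no right child.
  Visit V.
  At V: go right to H.
    At H: go left to Z.
      At Z: no left child.
      Visit Z.
      At Z: go right to Y.
        Y is a leaf — visit Y.
    Visit H.
    At H: no right child.
Visit D.
At D: go right to K.
  At K: go left to C.
    At C: no left child.
    Visit C.
    At C: go right to W.
      W is a leaf — visit W.
  Visit K.
  At K: go right to S.
    At S: go left to L.
      L is a leaf — visit L.
    Visit S.
    At S: no right child.
Full in-order sequence: J, M, V, Z, Y, H, D, C, W, K, L, S.

10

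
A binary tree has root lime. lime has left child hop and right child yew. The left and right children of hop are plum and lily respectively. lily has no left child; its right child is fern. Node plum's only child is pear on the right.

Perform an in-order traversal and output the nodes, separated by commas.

plum, pear, hop, lily, fern, lime, yew

In-order visits the left subtree, then the node, then the right subtree.
At lime: go left to hop.
  At hop: go left to plum.
    At plum: no left child.
    Visit plum.
    At plum: go right to pear.
      pear is a leaf — visit pear.
  Visit hop.
  At hop: go right to lily.
    At lily: no left child.
    Visit lily.
    At lily: go right to fern.
      fern is a leaf — visit fern.
Visit lime.
At lime: go right to yew.
  yew is a leaf — visit yew.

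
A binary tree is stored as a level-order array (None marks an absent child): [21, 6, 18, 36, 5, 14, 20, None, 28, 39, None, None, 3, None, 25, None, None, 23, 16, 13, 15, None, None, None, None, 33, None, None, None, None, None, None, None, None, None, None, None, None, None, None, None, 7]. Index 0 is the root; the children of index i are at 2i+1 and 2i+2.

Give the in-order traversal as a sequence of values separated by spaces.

In-order visits the left subtree, then the node, then the right subtree.
At 21: go left to 6.
  At 6: go left to 36.
    At 36: no left child.
    Visit 36.
    At 36: go right to 28.
      At 28: go left to 23.
        23 is a leaf — visit 23.
      Visit 28.
      At 28: go right to 16.
        16 is a leaf — visit 16.
  Visit 6.
  At 6: go right to 5.
    At 5: go left to 39.
      At 39: go left to 13.
        13 is a leaf — visit 13.
      Visit 39.
      At 39: go right to 15.
        At 15: go left to 7.
          7 is a leaf — visit 7.
        Visit 15.
        At 15: no right child.
    Visit 5.
    At 5: no right child.
Visit 21.
At 21: go right to 18.
  At 18: go left to 14.
    At 14: no left child.
    Visit 14.
    At 14: go right to 3.
      At 3: go left to 33.
        33 is a leaf — visit 33.
      Visit 3.
      At 3: no right child.
  Visit 18.
  At 18: go right to 20.
    At 20: no left child.
    Visit 20.
    At 20: go right to 25.
      25 is a leaf — visit 25.

36 23 28 16 6 13 39 7 15 5 21 14 33 3 18 20 25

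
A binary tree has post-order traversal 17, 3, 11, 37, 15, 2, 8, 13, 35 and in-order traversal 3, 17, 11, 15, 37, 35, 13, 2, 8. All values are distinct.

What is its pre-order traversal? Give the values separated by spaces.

35 15 11 3 17 37 13 8 2

The last element of post-order is the root; it splits in-order into left and right subtrees.
Root 35: left subtree has 5 nodes {3, 17, 11, 15, 37}, right has 3 {13, 2, 8}.
  Root 15: left subtree has 3 nodes {3, 17, 11}, right has 1 {37}.
    Root 11: left subtree has 2 nodes {3, 17}, right has 0 { }.
      Root 3: left subtree has 0 nodes { }, right has 1 {17}.
  Root 13: left subtree has 0 nodes { }, right has 2 {2, 8}.
    Root 8: left subtree has 1 node {2}, right has 0 { }.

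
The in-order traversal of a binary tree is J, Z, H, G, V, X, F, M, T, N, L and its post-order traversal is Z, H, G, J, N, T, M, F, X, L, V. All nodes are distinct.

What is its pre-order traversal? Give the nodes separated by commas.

The last element of post-order is the root; it splits in-order into left and right subtrees.
Root V: left subtree has 4 nodes {J, Z, H, G}, right has 6 {X, F, M, T, N, L}.
  Root J: left subtree has 0 nodes { }, right has 3 {Z, H, G}.
    Root G: left subtree has 2 nodes {Z, H}, right has 0 { }.
      Root H: left subtree has 1 node {Z}, right has 0 { }.
  Root L: left subtree has 5 nodes {X, F, M, T, N}, right has 0 { }.
    Root X: left subtree has 0 nodes { }, right has 4 {F, M, T, N}.
      Root F: left subtree has 0 nodes { }, right has 3 {M, T, N}.
        Root M: left subtree has 0 nodes { }, right has 2 {T, N}.
          Root T: left subtree has 0 nodes { }, right has 1 {N}.

V, J, G, H, Z, L, X, F, M, T, N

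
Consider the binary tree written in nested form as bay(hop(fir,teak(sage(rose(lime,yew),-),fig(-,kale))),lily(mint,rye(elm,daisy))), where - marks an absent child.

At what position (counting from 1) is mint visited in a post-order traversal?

Post-order visits the left subtree, then the right subtree, then the node.
At bay: go left to hop.
  At hop: go left to fir.
    fir is a leaf — visit fir.
  At hop: go right to teak.
    At teak: go left to sage.
      At sage: go left to rose.
        At rose: go left to lime.
          lime is a leaf — visit lime.
        At rose: go right to yew.
          yew is a leaf — visit yew.
        Visit rose.
      At sage: no right child.
      Visit sage.
    At teak: go right to fig.
      At fig: no left child.
      At fig: go right to kale.
        kale is a leaf — visit kale.
      Visit fig.
    Visit teak.
  Visit hop.
At bay: go right to lily.
  At lily: go left to mint.
    mint is a leaf — visit mint.
  At lily: go right to rye.
    At rye: go left to elm.
      elm is a leaf — visit elm.
    At rye: go right to daisy.
      daisy is a leaf — visit daisy.
    Visit rye.
  Visit lily.
Visit bay.
Full post-order sequence: fir, lime, yew, rose, sage, kale, fig, teak, hop, mint, elm, daisy, rye, lily, bay.

10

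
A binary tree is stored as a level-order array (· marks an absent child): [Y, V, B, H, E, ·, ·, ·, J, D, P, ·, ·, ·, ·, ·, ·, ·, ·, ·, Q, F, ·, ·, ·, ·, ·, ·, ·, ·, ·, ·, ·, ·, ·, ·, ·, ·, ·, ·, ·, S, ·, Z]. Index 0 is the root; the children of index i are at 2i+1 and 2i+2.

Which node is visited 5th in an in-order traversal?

In-order visits the left subtree, then the node, then the right subtree.
At Y: go left to V.
  At V: go left to H.
    At H: no left child.
    Visit H.
    At H: go right to J.
      J is a leaf — visit J.
  Visit V.
  At V: go right to E.
    At E: go left to D.
      At D: no left child.
      Visit D.
      At D: go right to Q.
        At Q: go left to S.
          S is a leaf — visit S.
        Visit Q.
        At Q: no right child.
    Visit E.
    At E: go right to P.
      At P: go left to F.
        At F: go left to Z.
          Z is a leaf — visit Z.
        Visit F.
        At F: no right child.
      Visit P.
      At P: no right child.
Visit Y.
At Y: go right to B.
  B is a leaf — visit B.
Full in-order sequence: H, J, V, D, S, Q, E, Z, F, P, Y, B.

S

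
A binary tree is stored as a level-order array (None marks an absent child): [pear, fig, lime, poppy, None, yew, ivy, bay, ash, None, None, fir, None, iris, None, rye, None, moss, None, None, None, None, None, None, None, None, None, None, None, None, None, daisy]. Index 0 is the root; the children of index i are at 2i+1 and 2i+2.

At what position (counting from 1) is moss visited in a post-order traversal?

Post-order visits the left subtree, then the right subtree, then the node.
At pear: go left to fig.
  At fig: go left to poppy.
    At poppy: go left to bay.
      At bay: go left to rye.
        At rye: go left to daisy.
          daisy is a leaf — visit daisy.
        At rye: no right child.
        Visit rye.
      At bay: no right child.
      Visit bay.
    At poppy: go right to ash.
      At ash: go left to moss.
        moss is a leaf — visit moss.
      At ash: no right child.
      Visit ash.
    Visit poppy.
  At fig: no right child.
  Visit fig.
At pear: go right to lime.
  At lime: go left to yew.
    At yew: go left to fir.
      fir is a leaf — visit fir.
    At yew: no right child.
    Visit yew.
  At lime: go right to ivy.
    At ivy: go left to iris.
      iris is a leaf — visit iris.
    At ivy: no right child.
    Visit ivy.
  Visit lime.
Visit pear.
Full post-order sequence: daisy, rye, bay, moss, ash, poppy, fig, fir, yew, iris, ivy, lime, pear.

4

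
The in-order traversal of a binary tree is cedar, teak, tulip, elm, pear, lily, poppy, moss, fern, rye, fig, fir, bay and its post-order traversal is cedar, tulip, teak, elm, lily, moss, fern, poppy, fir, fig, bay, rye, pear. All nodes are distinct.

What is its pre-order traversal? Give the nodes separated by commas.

The last element of post-order is the root; it splits in-order into left and right subtrees.
Root pear: left subtree has 4 nodes {cedar, teak, tulip, elm}, right has 8 {lily, poppy, moss, fern, rye, fig, fir, bay}.
  Root elm: left subtree has 3 nodes {cedar, teak, tulip}, right has 0 { }.
    Root teak: left subtree has 1 node {cedar}, right has 1 {tulip}.
  Root rye: left subtree has 4 nodes {lily, poppy, moss, fern}, right has 3 {fig, fir, bay}.
    Root poppy: left subtree has 1 node {lily}, right has 2 {moss, fern}.
      Root fern: left subtree has 1 node {moss}, right has 0 { }.
    Root bay: left subtree has 2 nodes {fig, fir}, right has 0 { }.
      Root fig: left subtree has 0 nodes { }, right has 1 {fir}.

pear, elm, teak, cedar, tulip, rye, poppy, lily, fern, moss, bay, fig, fir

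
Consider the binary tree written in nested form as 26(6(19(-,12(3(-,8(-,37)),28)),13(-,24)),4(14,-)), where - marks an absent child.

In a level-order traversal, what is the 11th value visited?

8

Level-order visits nodes level by level from the root, left to right within each level.
Level 0: 26
Level 1: 6, 4
Level 2: 19, 13, 14
Level 3: 12, 24
Level 4: 3, 28
Level 5: 8
Level 6: 37
Full level-order sequence: 26, 6, 4, 19, 13, 14, 12, 24, 3, 28, 8, 37.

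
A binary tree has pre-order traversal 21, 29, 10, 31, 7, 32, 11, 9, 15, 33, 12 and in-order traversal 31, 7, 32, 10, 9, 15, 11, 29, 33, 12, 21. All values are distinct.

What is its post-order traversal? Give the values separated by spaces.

32 7 31 15 9 11 10 12 33 29 21

The first element of pre-order is the root; it splits in-order into left and right subtrees.
Root 21: left subtree has 10 nodes {31, 7, 32, 10, 9, 15, 11, 29, 33, 12}, right has 0 { }.
  Root 29: left subtree has 7 nodes {31, 7, 32, 10, 9, 15, 11}, right has 2 {33, 12}.
    Root 10: left subtree has 3 nodes {31, 7, 32}, right has 3 {9, 15, 11}.
      Root 31: left subtree has 0 nodes { }, right has 2 {7, 32}.
        Root 7: left subtree has 0 nodes { }, right has 1 {32}.
      Root 11: left subtree has 2 nodes {9, 15}, right has 0 { }.
        Root 9: left subtree has 0 nodes { }, right has 1 {15}.
    Root 33: left subtree has 0 nodes { }, right has 1 {12}.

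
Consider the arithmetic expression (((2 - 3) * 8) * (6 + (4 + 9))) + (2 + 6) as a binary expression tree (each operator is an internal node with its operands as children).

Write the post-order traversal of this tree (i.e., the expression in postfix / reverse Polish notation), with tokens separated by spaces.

Post-order on an expression tree gives postfix notation: for each operator, emit left operand, right operand, then the operator.

2 3 - 8 * 6 4 9 + + * 2 6 + +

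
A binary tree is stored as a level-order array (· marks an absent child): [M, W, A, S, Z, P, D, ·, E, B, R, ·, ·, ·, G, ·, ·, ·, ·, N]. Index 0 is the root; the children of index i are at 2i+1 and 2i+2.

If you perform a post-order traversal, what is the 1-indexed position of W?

Post-order visits the left subtree, then the right subtree, then the node.
At M: go left to W.
  At W: go left to S.
    At S: no left child.
    At S: go right to E.
      E is a leaf — visit E.
    Visit S.
  At W: go right to Z.
    At Z: go left to B.
      At B: go left to N.
        N is a leaf — visit N.
      At B: no right child.
      Visit B.
    At Z: go right to R.
      R is a leaf — visit R.
    Visit Z.
  Visit W.
At M: go right to A.
  At A: go left to P.
    P is a leaf — visit P.
  At A: go right to D.
    At D: no left child.
    At D: go right to G.
      G is a leaf — visit G.
    Visit D.
  Visit A.
Visit M.
Full post-order sequence: E, S, N, B, R, Z, W, P, G, D, A, M.

7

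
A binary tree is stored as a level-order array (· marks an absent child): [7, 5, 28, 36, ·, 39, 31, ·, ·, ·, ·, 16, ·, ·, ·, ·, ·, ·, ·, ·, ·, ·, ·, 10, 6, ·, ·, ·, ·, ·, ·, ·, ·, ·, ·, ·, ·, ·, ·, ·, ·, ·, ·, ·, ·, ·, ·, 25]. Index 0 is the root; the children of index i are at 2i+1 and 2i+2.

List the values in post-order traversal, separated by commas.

Post-order visits the left subtree, then the right subtree, then the node.
At 7: go left to 5.
  At 5: go left to 36.
    36 is a leaf — visit 36.
  At 5: no right child.
  Visit 5.
At 7: go right to 28.
  At 28: go left to 39.
    At 39: go left to 16.
      At 16: go left to 10.
        At 10: go left to 25.
          25 is a leaf — visit 25.
        At 10: no right child.
        Visit 10.
      At 16: go right to 6.
        6 is a leaf — visit 6.
      Visit 16.
    At 39: no right child.
    Visit 39.
  At 28: go right to 31.
    31 is a leaf — visit 31.
  Visit 28.
Visit 7.

36, 5, 25, 10, 6, 16, 39, 31, 28, 7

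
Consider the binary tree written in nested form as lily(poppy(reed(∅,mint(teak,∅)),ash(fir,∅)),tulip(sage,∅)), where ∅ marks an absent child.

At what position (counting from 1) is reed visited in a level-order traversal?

Level-order visits nodes level by level from the root, left to right within each level.
Level 0: lily
Level 1: poppy, tulip
Level 2: reed, ash, sage
Level 3: mint, fir
Level 4: teak
Full level-order sequence: lily, poppy, tulip, reed, ash, sage, mint, fir, teak.

4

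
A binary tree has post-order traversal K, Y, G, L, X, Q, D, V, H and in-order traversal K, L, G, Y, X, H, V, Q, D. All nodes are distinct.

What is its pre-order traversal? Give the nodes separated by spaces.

The last element of post-order is the root; it splits in-order into left and right subtrees.
Root H: left subtree has 5 nodes {K, L, G, Y, X}, right has 3 {V, Q, D}.
  Root X: left subtree has 4 nodes {K, L, G, Y}, right has 0 { }.
    Root L: left subtree has 1 node {K}, right has 2 {G, Y}.
      Root G: left subtree has 0 nodes { }, right has 1 {Y}.
  Root V: left subtree has 0 nodes { }, right has 2 {Q, D}.
    Root D: left subtree has 1 node {Q}, right has 0 { }.

H X L K G Y V D Q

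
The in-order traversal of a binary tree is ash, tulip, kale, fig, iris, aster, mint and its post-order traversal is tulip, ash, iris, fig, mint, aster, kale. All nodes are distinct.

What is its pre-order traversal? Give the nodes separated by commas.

kale, ash, tulip, aster, fig, iris, mint

The last element of post-order is the root; it splits in-order into left and right subtrees.
Root kale: left subtree has 2 nodes {ash, tulip}, right has 4 {fig, iris, aster, mint}.
  Root ash: left subtree has 0 nodes { }, right has 1 {tulip}.
  Root aster: left subtree has 2 nodes {fig, iris}, right has 1 {mint}.
    Root fig: left subtree has 0 nodes { }, right has 1 {iris}.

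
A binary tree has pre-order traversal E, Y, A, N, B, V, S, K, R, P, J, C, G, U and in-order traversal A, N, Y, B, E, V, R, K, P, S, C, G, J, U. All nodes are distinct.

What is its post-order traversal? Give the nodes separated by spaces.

The first element of pre-order is the root; it splits in-order into left and right subtrees.
Root E: left subtree has 4 nodes {A, N, Y, B}, right has 9 {V, R, K, P, S, C, G, J, U}.
  Root Y: left subtree has 2 nodes {A, N}, right has 1 {B}.
    Root A: left subtree has 0 nodes { }, right has 1 {N}.
  Root V: left subtree has 0 nodes { }, right has 8 {R, K, P, S, C, G, J, U}.
    Root S: left subtree has 3 nodes {R, K, P}, right has 4 {C, G, J, U}.
      Root K: left subtree has 1 node {R}, right has 1 {P}.
      Root J: left subtree has 2 nodes {C, G}, right has 1 {U}.
        Root C: left subtree has 0 nodes { }, right has 1 {G}.

N A B Y R P K G C U J S V E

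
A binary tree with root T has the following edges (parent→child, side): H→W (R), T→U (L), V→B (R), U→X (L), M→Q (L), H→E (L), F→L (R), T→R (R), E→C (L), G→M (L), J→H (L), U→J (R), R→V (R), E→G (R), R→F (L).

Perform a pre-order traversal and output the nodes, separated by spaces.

T U X J H E C G M Q W R F L V B

Pre-order visits the node, then its left subtree, then its right subtree.
Visit T.
At T: go left to U.
  Visit U.
  At U: go left to X.
    X is a leaf — visit X.
  At U: go right to J.
    Visit J.
    At J: go left to H.
      Visit H.
      At H: go left to E.
        Visit E.
        At E: go left to C.
          C is a leaf — visit C.
        At E: go right to G.
          Visit G.
          At G: go left to M.
            Visit M.
            At M: go left to Q.
              Q is a leaf — visit Q.
            At M: no right child.
          At G: no right child.
      At H: go right to W.
        W is a leaf — visit W.
    At J: no right child.
At T: go right to R.
  Visit R.
  At R: go left to F.
    Visit F.
    At F: no left child.
    At F: go right to L.
      L is a leaf — visit L.
  At R: go right to V.
    Visit V.
    At V: no left child.
    At V: go right to B.
      B is a leaf — visit B.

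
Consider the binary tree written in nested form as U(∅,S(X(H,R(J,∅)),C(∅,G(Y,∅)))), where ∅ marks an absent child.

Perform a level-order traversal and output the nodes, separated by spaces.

U S X C H R G J Y

Level-order visits nodes level by level from the root, left to right within each level.
Level 0: U
Level 1: S
Level 2: X, C
Level 3: H, R, G
Level 4: J, Y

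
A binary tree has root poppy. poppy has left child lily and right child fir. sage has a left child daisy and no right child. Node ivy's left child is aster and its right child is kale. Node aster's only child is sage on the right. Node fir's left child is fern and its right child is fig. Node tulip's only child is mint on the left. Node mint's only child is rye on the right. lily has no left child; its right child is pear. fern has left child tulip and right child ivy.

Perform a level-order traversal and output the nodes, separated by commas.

Level-order visits nodes level by level from the root, left to right within each level.
Level 0: poppy
Level 1: lily, fir
Level 2: pear, fern, fig
Level 3: tulip, ivy
Level 4: mint, aster, kale
Level 5: rye, sage
Level 6: daisy

poppy, lily, fir, pear, fern, fig, tulip, ivy, mint, aster, kale, rye, sage, daisy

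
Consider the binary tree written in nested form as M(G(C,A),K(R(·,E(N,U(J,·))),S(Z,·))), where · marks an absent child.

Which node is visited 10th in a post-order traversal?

S

Post-order visits the left subtree, then the right subtree, then the node.
At M: go left to G.
  At G: go left to C.
    C is a leaf — visit C.
  At G: go right to A.
    A is a leaf — visit A.
  Visit G.
At M: go right to K.
  At K: go left to R.
    At R: no left child.
    At R: go right to E.
      At E: go left to N.
        N is a leaf — visit N.
      At E: go right to U.
        At U: go left to J.
          J is a leaf — visit J.
        At U: no right child.
        Visit U.
      Visit E.
    Visit R.
  At K: go right to S.
    At S: go left to Z.
      Z is a leaf — visit Z.
    At S: no right child.
    Visit S.
  Visit K.
Visit M.
Full post-order sequence: C, A, G, N, J, U, E, R, Z, S, K, M.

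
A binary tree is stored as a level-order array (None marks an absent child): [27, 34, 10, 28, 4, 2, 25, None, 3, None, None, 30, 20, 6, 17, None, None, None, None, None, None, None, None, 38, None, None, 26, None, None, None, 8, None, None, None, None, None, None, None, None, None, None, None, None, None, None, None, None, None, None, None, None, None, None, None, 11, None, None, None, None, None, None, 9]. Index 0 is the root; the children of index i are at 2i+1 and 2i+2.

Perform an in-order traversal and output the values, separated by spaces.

28 3 34 4 27 38 30 2 20 26 11 10 6 25 17 9 8

In-order visits the left subtree, then the node, then the right subtree.
At 27: go left to 34.
  At 34: go left to 28.
    At 28: no left child.
    Visit 28.
    At 28: go right to 3.
      3 is a leaf — visit 3.
  Visit 34.
  At 34: go right to 4.
    4 is a leaf — visit 4.
Visit 27.
At 27: go right to 10.
  At 10: go left to 2.
    At 2: go left to 30.
      At 30: go left to 38.
        38 is a leaf — visit 38.
      Visit 30.
      At 30: no right child.
    Visit 2.
    At 2: go right to 20.
      At 20: no left child.
      Visit 20.
      At 20: go right to 26.
        At 26: no left child.
        Visit 26.
        At 26: go right to 11.
          11 is a leaf — visit 11.
  Visit 10.
  At 10: go right to 25.
    At 25: go left to 6.
      6 is a leaf — visit 6.
    Visit 25.
    At 25: go right to 17.
      At 17: no left child.
      Visit 17.
      At 17: go right to 8.
        At 8: go left to 9.
          9 is a leaf — visit 9.
        Visit 8.
        At 8: no right child.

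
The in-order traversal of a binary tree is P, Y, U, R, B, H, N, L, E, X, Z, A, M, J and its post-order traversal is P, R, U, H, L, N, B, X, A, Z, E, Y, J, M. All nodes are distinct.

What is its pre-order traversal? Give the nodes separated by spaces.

The last element of post-order is the root; it splits in-order into left and right subtrees.
Root M: left subtree has 12 nodes {P, Y, U, R, B, H, N, L, E, X, Z, A}, right has 1 {J}.
  Root Y: left subtree has 1 node {P}, right has 10 {U, R, B, H, N, L, E, X, Z, A}.
    Root E: left subtree has 6 nodes {U, R, B, H, N, L}, right has 3 {X, Z, A}.
      Root B: left subtree has 2 nodes {U, R}, right has 3 {H, N, L}.
        Root U: left subtree has 0 nodes { }, right has 1 {R}.
        Root N: left subtree has 1 node {H}, right has 1 {L}.
      Root Z: left subtree has 1 node {X}, right has 1 {A}.

M Y P E B U R N H L Z X A J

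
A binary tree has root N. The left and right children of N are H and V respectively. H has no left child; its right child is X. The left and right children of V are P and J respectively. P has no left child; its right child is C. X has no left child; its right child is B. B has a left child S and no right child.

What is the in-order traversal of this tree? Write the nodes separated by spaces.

H X S B N P C V J

In-order visits the left subtree, then the node, then the right subtree.
At N: go left to H.
  At H: no left child.
  Visit H.
  At H: go right to X.
    At X: no left child.
    Visit X.
    At X: go right to B.
      At B: go left to S.
        S is a leaf — visit S.
      Visit B.
      At B: no right child.
Visit N.
At N: go right to V.
  At V: go left to P.
    At P: no left child.
    Visit P.
    At P: go right to C.
      C is a leaf — visit C.
  Visit V.
  At V: go right to J.
    J is a leaf — visit J.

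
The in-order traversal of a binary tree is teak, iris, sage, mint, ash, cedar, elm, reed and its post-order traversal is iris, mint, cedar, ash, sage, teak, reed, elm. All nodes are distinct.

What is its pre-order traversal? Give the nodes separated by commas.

elm, teak, sage, iris, ash, mint, cedar, reed

The last element of post-order is the root; it splits in-order into left and right subtrees.
Root elm: left subtree has 6 nodes {teak, iris, sage, mint, ash, cedar}, right has 1 {reed}.
  Root teak: left subtree has 0 nodes { }, right has 5 {iris, sage, mint, ash, cedar}.
    Root sage: left subtree has 1 node {iris}, right has 3 {mint, ash, cedar}.
      Root ash: left subtree has 1 node {mint}, right has 1 {cedar}.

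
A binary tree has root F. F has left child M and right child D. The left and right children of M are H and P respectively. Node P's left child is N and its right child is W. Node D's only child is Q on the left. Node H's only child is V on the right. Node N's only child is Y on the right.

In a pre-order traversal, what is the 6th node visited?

Pre-order visits the node, then its left subtree, then its right subtree.
Visit F.
At F: go left to M.
  Visit M.
  At M: go left to H.
    Visit H.
    At H: no left child.
    At H: go right to V.
      V is a leaf — visit V.
  At M: go right to P.
    Visit P.
    At P: go left to N.
      Visit N.
      At N: no left child.
      At N: go right to Y.
        Y is a leaf — visit Y.
    At P: go right to W.
      W is a leaf — visit W.
At F: go right to D.
  Visit D.
  At D: go left to Q.
    Q is a leaf — visit Q.
  At D: no right child.
Full pre-order sequence: F, M, H, V, P, N, Y, W, D, Q.

N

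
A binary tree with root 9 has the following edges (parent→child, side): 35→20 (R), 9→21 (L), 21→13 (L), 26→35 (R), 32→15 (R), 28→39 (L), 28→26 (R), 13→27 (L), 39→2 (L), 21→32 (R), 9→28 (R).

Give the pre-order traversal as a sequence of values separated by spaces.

9 21 13 27 32 15 28 39 2 26 35 20

Pre-order visits the node, then its left subtree, then its right subtree.
Visit 9.
At 9: go left to 21.
  Visit 21.
  At 21: go left to 13.
    Visit 13.
    At 13: go left to 27.
      27 is a leaf — visit 27.
    At 13: no right child.
  At 21: go right to 32.
    Visit 32.
    At 32: no left child.
    At 32: go right to 15.
      15 is a leaf — visit 15.
At 9: go right to 28.
  Visit 28.
  At 28: go left to 39.
    Visit 39.
    At 39: go left to 2.
      2 is a leaf — visit 2.
    At 39: no right child.
  At 28: go right to 26.
    Visit 26.
    At 26: no left child.
    At 26: go right to 35.
      Visit 35.
      At 35: no left child.
      At 35: go right to 20.
        20 is a leaf — visit 20.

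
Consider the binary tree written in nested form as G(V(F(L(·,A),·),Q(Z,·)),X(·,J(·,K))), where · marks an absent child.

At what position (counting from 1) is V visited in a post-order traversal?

Post-order visits the left subtree, then the right subtree, then the node.
At G: go left to V.
  At V: go left to F.
    At F: go left to L.
      At L: no left child.
      At L: go right to A.
        A is a leaf — visit A.
      Visit L.
    At F: no right child.
    Visit F.
  At V: go right to Q.
    At Q: go left to Z.
      Z is a leaf — visit Z.
    At Q: no right child.
    Visit Q.
  Visit V.
At G: go right to X.
  At X: no left child.
  At X: go right to J.
    At J: no left child.
    At J: go right to K.
      K is a leaf — visit K.
    Visit J.
  Visit X.
Visit G.
Full post-order sequence: A, L, F, Z, Q, V, K, J, X, G.

6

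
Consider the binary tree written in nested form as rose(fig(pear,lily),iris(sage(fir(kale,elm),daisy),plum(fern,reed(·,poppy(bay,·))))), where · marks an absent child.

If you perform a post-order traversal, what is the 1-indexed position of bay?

Post-order visits the left subtree, then the right subtree, then the node.
At rose: go left to fig.
  At fig: go left to pear.
    pear is a leaf — visit pear.
  At fig: go right to lily.
    lily is a leaf — visit lily.
  Visit fig.
At rose: go right to iris.
  At iris: go left to sage.
    At sage: go left to fir.
      At fir: go left to kale.
        kale is a leaf — visit kale.
      At fir: go right to elm.
        elm is a leaf — visit elm.
      Visit fir.
    At sage: go right to daisy.
      daisy is a leaf — visit daisy.
    Visit sage.
  At iris: go right to plum.
    At plum: go left to fern.
      fern is a leaf — visit fern.
    At plum: go right to reed.
      At reed: no left child.
      At reed: go right to poppy.
        At poppy: go left to bay.
          bay is a leaf — visit bay.
        At poppy: no right child.
        Visit poppy.
      Visit reed.
    Visit plum.
  Visit iris.
Visit rose.
Full post-order sequence: pear, lily, fig, kale, elm, fir, daisy, sage, fern, bay, poppy, reed, plum, iris, rose.

10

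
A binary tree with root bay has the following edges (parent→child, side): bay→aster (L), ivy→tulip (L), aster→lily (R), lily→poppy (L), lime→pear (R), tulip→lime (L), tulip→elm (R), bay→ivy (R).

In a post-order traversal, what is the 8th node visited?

ivy

Post-order visits the left subtree, then the right subtree, then the node.
At bay: go left to aster.
  At aster: no left child.
  At aster: go right to lily.
    At lily: go left to poppy.
      poppy is a leaf — visit poppy.
    At lily: no right child.
    Visit lily.
  Visit aster.
At bay: go right to ivy.
  At ivy: go left to tulip.
    At tulip: go left to lime.
      At lime: no left child.
      At lime: go right to pear.
        pear is a leaf — visit pear.
      Visit lime.
    At tulip: go right to elm.
      elm is a leaf — visit elm.
    Visit tulip.
  At ivy: no right child.
  Visit ivy.
Visit bay.
Full post-order sequence: poppy, lily, aster, pear, lime, elm, tulip, ivy, bay.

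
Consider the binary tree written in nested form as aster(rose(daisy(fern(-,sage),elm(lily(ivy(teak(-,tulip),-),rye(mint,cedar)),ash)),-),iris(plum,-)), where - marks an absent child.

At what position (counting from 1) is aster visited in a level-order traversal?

1

Level-order visits nodes level by level from the root, left to right within each level.
Level 0: aster
Level 1: rose, iris
Level 2: daisy, plum
Level 3: fern, elm
Level 4: sage, lily, ash
Level 5: ivy, rye
Level 6: teak, mint, cedar
Level 7: tulip
Full level-order sequence: aster, rose, iris, daisy, plum, fern, elm, sage, lily, ash, ivy, rye, teak, mint, cedar, tulip.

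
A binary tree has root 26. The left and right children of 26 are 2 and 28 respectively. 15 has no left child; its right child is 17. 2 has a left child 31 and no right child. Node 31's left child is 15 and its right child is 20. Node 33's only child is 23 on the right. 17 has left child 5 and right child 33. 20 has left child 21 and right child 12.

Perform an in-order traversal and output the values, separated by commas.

15, 5, 17, 33, 23, 31, 21, 20, 12, 2, 26, 28

In-order visits the left subtree, then the node, then the right subtree.
At 26: go left to 2.
  At 2: go left to 31.
    At 31: go left to 15.
      At 15: no left child.
      Visit 15.
      At 15: go right to 17.
        At 17: go left to 5.
          5 is a leaf — visit 5.
        Visit 17.
        At 17: go right to 33.
          At 33: no left child.
          Visit 33.
          At 33: go right to 23.
            23 is a leaf — visit 23.
    Visit 31.
    At 31: go right to 20.
      At 20: go left to 21.
        21 is a leaf — visit 21.
      Visit 20.
      At 20: go right to 12.
        12 is a leaf — visit 12.
  Visit 2.
  At 2: no right child.
Visit 26.
At 26: go right to 28.
  28 is a leaf — visit 28.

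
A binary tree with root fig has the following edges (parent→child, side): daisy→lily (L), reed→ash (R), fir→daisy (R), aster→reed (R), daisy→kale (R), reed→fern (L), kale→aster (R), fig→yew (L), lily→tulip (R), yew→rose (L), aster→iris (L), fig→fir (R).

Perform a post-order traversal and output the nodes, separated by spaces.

Post-order visits the left subtree, then the right subtree, then the node.
At fig: go left to yew.
  At yew: go left to rose.
    rose is a leaf — visit rose.
  At yew: no right child.
  Visit yew.
At fig: go right to fir.
  At fir: no left child.
  At fir: go right to daisy.
    At daisy: go left to lily.
      At lily: no left child.
      At lily: go right to tulip.
        tulip is a leaf — visit tulip.
      Visit lily.
    At daisy: go right to kale.
      At kale: no left child.
      At kale: go right to aster.
        At aster: go left to iris.
          iris is a leaf — visit iris.
        At aster: go right to reed.
          At reed: go left to fern.
            fern is a leaf — visit fern.
          At reed: go right to ash.
            ash is a leaf — visit ash.
          Visit reed.
        Visit aster.
      Visit kale.
    Visit daisy.
  Visit fir.
Visit fig.

rose yew tulip lily iris fern ash reed aster kale daisy fir fig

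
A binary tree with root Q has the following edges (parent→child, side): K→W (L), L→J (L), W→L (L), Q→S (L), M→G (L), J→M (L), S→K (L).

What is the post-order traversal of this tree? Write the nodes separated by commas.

Post-order visits the left subtree, then the right subtree, then the node.
At Q: go left to S.
  At S: go left to K.
    At K: go left to W.
      At W: go left to L.
        At L: go left to J.
          At J: go left to M.
            At M: go left to G.
              G is a leaf — visit G.
            At M: no right child.
            Visit M.
          At J: no right child.
          Visit J.
        At L: no right child.
        Visit L.
      At W: no right child.
      Visit W.
    At K: no right child.
    Visit K.
  At S: no right child.
  Visit S.
At Q: no right child.
Visit Q.

G, M, J, L, W, K, S, Q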